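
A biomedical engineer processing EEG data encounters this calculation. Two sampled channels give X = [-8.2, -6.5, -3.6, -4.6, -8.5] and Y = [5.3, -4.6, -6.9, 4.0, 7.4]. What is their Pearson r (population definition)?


Pearson correlation coefficient (population):
r = cov(X,Y) / (std(X) * std(Y))
Mean X = -6.28, Mean Y = 1.04
Cov(X,Y) = -7.4728
Std(X) = 1.932253, Std(Y) = 5.695823
r = -0.679

-0.679


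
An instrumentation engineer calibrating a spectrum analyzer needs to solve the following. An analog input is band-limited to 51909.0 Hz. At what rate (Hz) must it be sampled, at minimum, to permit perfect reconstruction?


The Nyquist rate is twice the maximum frequency component.
fs_min = 2 * fmax
      = 2 * 51909.0
      = 103818.0 Hz

103818.0


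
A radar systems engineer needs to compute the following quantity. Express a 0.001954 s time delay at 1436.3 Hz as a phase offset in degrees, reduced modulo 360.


Phase shift from frequency and time delay:
phi = 360 * f * t_delay
    = 360 * 1436.3 * 0.001954
    = 1010.35 degrees
    mod 360 = 290.35 degrees

290.35 degrees


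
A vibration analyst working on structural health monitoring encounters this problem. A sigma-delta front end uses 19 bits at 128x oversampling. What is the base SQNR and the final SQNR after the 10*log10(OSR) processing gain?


Step 1 — baseline SQNR at Nyquist:
SQNR_base = 6.02*N + 1.76
          = 6.02*19 + 1.76
          = 116.14 dB

Step 2 — oversampling processing gain:
G = 10*log10(OSR) = 10*log10(128) = 21.07 dB

Step 3 — total:
SQNR_total = 116.14 + 21.07 = 137.21 dB

Base SQNR = 116.14 dB; oversampled SQNR = 137.21 dB


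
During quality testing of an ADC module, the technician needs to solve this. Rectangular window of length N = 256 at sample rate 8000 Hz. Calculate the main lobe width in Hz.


Main lobe width for a rectangular window:
Width = 2 * fs / N
      = 2 * 8000 / 256
      = 16000 / 256
      = 62.5 Hz

62.5 Hz


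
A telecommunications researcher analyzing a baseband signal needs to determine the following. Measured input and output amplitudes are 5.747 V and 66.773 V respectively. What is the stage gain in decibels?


Voltage gain in dB:
G = 20 * log10(Vout / Vin)
  = 20 * log10(66.773 / 5.747)
  = 20 * log10(11.618758)
  = 20 * 1.06516
  = 21.3 dB

21.3 dB


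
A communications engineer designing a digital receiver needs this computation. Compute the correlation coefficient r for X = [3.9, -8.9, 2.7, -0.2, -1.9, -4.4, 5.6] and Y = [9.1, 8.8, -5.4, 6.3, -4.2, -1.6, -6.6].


Pearson correlation coefficient (population):
r = cov(X,Y) / (std(X) * std(Y))
Mean X = -0.4571, Mean Y = 0.9143
Cov(X,Y) = -11.097755
Std(X) = 4.699805, Std(Y) = 6.40322
r = -0.3688

-0.3688


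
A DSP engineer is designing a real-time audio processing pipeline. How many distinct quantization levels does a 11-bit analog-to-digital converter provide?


Number of quantization levels = 2^N
= 2^11
= 2048

2048


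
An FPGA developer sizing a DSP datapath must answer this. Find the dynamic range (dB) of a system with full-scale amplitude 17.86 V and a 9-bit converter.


Dynamic range from full-scale to LSB:
V_min = V_max / 2^bits = 17.86 / 2^9
DR = 20 * log10(V_max / V_min)
   = 20 * log10(2^9)
   = 20 * 9 * log10(2)
   = 54.19 dB

54.19 dB


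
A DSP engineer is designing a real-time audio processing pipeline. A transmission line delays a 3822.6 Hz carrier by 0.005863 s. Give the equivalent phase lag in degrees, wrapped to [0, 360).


Phase shift from frequency and time delay:
phi = 360 * f * t_delay
    = 360 * 3822.6 * 0.005863
    = 8068.29 degrees
    mod 360 = 148.29 degrees

148.29 degrees


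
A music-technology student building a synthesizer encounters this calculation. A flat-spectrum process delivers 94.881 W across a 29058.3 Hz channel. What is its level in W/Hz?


Power spectral density:
PSD = P / BW
    = 94.881 / 29058.3
    = 0.00326519 W/Hz

0.00326519 W/Hz


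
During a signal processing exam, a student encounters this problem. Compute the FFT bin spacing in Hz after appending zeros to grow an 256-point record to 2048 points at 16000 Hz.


Frequency resolution after zero-padding:
N_padded = 256 * 8 = 2048
df = fs / N_padded
   = 16000 / 2048
   = 7.8125 Hz

7.8125 Hz


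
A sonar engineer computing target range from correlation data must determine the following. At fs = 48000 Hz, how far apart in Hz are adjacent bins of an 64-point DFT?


DFT frequency resolution:
df = fs / N
   = 48000 / 64
   = 750.0 Hz

750.0 Hz


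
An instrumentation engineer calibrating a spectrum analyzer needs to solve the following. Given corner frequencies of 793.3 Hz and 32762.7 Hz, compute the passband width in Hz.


Bandwidth is the difference of -3dB frequencies:
BW = f_high - f_low
   = 32762.7 - 793.3
   = 31969.4 Hz

31969.4 Hz


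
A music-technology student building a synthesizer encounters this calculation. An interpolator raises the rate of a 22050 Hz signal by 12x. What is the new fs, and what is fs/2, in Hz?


Step 1 — output sample rate after interpolation by L:
fs_out = L * fs_in = 12 * 22050 = 264600 Hz

Step 2 — Nyquist frequency of the output stream:
f_Nyq = fs_out / 2 = 264600 / 2 = 132300.0 Hz

fs_out = 264600 Hz; f_Nyquist = 132300.0 Hz


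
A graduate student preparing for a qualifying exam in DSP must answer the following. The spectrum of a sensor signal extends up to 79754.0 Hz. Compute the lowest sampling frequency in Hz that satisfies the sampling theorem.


The Nyquist rate is twice the maximum frequency component.
fs_min = 2 * fmax
      = 2 * 79754.0
      = 159508.0 Hz

159508.0


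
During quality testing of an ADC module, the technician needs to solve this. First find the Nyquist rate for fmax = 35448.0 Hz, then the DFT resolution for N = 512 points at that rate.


Step 1 — Nyquist sampling rate:
fs = 2 * fmax = 2 * 35448.0 = 70896.0 Hz

Step 2 — DFT bin spacing:
df = fs / N = 70896.0 / 512 = 138.4688 Hz

138.4688 Hz


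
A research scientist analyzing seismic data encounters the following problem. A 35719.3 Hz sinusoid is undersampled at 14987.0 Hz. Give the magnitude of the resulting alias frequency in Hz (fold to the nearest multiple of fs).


Compute the nearest integer multiple of fs to the signal:
n = round(35719.3 / 14987.0) = 2
f_alias = |35719.3 - 2 * 14987.0|
        = |35719.3 - 29974.0|
        = 5745.3 Hz

5745.3


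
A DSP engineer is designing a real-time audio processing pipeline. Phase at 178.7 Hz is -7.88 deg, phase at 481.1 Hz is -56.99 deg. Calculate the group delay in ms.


Group delay from phase difference:
tau = -d(phi)/d(omega)
d(phi) = -49.11 deg = -0.857131 rad
d(omega) = 2*pi*(481.1 - 178.7) = 1900.0352 rad/s
tau = -(-0.857131) / 1900.0352
    = 0.4511 ms

0.4511 ms


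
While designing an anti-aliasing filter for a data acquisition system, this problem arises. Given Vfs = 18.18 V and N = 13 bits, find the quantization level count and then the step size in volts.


Step 1 — number of quantization levels:
L = 2^N = 2^13 = 8192

Step 2 — LSB step size:
delta = Vfs / L
      = 18.18 / 8192
      = 0.00221924 V

Levels = 8192; step size = 0.00221924 V


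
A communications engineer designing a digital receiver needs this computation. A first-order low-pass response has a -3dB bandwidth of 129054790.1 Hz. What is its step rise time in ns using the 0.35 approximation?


Rise time from bandwidth relationship:
tr = 0.35 / BW
   = 0.35 / 129054790.1
   = 2.712026417e-09 s
   = 2.712 ns

2.712 ns


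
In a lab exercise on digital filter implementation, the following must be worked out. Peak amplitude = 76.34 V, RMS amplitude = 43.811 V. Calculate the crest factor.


Crest factor is the ratio of peak to RMS:
CF = V_peak / V_rms
   = 76.34 / 43.811
   = 1.7425

1.7425


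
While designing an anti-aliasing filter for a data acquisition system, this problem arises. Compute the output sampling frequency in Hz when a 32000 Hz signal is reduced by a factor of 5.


Decimation reduces the sample rate:
fs_out = fs_in / M
       = 32000 / 5
       = 6400.0 Hz

6400.0 Hz


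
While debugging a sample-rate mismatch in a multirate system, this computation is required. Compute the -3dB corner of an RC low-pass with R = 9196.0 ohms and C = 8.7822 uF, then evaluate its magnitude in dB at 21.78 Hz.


Step 1 — cutoff frequency:
fc = 1 / (2*pi*R*C)
C = 8.7822 uF = 8.7822e-06 F
fc = 1 / (2*pi*9196.0*8.7822e-06)
   = 1.97069 Hz

Step 2 — magnitude at f = 21.78 Hz:
|H(f)| = 1 / sqrt(1 + (f/fc)^2)
f/fc = 21.78 / 1.97069 = 11.051967
|H| = 1 / sqrt(1 + 122.145975) = 0.0901135
|H|_dB = 20*log10(0.0901135) = -20.9 dB

fc = 1.97069 Hz; |H(21.78 Hz)| = -20.9 dB


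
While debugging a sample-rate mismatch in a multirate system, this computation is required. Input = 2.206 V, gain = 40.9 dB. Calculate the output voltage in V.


Output voltage from dB gain:
V_out = V_in * 10^(gain_dB / 20)
      = 2.206 * 10^(40.9 / 20)
      = 2.206 * 110.917482
      = 244.684 V

244.684 V


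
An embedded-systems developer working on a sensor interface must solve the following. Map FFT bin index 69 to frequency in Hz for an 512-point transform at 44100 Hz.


Frequency of DFT bin k:
f_k = k * fs / N
    = 69 * 44100 / 512
    = 3042900 / 512
    = 5943.164 Hz

5943.164 Hz


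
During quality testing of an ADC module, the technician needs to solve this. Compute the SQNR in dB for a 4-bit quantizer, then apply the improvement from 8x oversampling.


Step 1 — baseline SQNR at Nyquist:
SQNR_base = 6.02*N + 1.76
          = 6.02*4 + 1.76
          = 25.84 dB

Step 2 — oversampling processing gain:
G = 10*log10(OSR) = 10*log10(8) = 9.03 dB

Step 3 — total:
SQNR_total = 25.84 + 9.03 = 34.87 dB

Base SQNR = 25.84 dB; oversampled SQNR = 34.87 dB


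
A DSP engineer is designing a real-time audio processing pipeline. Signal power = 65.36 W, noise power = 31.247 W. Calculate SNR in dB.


SNR in decibels:
SNR = 10 * log10(Ps / Pn)
    = 10 * log10(65.36 / 31.247)
    = 10 * log10(2.0917)
    = 10 * 0.3205
    = 3.21 dB

3.21 dB


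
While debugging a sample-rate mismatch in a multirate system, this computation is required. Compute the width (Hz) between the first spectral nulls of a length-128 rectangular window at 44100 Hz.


Main lobe width for a rectangular window:
Width = 2 * fs / N
      = 2 * 44100 / 128
      = 88200 / 128
      = 689.062 Hz

689.062 Hz


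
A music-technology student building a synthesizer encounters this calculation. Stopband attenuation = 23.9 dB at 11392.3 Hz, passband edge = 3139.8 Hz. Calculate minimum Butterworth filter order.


Butterworth filter order formula:
n = log10(10^(A/10) - 1) / (2 * log10(f_stop/f_pass))
10^(23.9/10) - 1 = 244.4709
f_stop/f_pass = 11392.3 / 3139.8 = 3.6284
n = 2.1335 -> ceil = 3

3


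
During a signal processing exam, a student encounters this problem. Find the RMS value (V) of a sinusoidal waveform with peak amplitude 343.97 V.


RMS voltage for a sinusoidal waveform:
V_rms = V_peak / sqrt(2)
      = 343.97 / 1.414214
      = 243.224 V

243.224 V


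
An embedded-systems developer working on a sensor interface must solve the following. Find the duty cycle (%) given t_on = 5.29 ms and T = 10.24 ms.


Duty cycle as a percentage:
DC = (t_on / T) * 100
   = (5.29 / 10.24) * 100
   = 0.516602 * 100
   = 51.66 %

51.66 %


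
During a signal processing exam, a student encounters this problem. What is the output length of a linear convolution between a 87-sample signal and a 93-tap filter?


Linear convolution output length:
L = N + M - 1
  = 87 + 93 - 1
  = 179 samples

179


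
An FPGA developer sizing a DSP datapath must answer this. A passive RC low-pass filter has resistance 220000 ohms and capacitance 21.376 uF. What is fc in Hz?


Cutoff frequency of a first-order RC filter:
fc = 1 / (2 * pi * R * C)
C = 21.376 uF = 2.1376e-05 F
fc = 1 / (2 * pi * 220000 * 2.1376e-05)
   = 1 / 29.54806120778
   = 0.033843 Hz

0.033843 Hz


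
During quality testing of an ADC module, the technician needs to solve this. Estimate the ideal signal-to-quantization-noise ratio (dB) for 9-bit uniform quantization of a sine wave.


Theoretical SNR for a full-scale sinusoid:
SNR = 6.02 * N + 1.76
    = 6.02 * 9 + 1.76
    = 54.18 + 1.76
    = 55.94 dB

55.94 dB


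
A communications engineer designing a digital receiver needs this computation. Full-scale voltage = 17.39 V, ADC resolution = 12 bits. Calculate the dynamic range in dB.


Dynamic range from full-scale to LSB:
V_min = V_max / 2^bits = 17.39 / 2^12
DR = 20 * log10(V_max / V_min)
   = 20 * log10(2^12)
   = 20 * 12 * log10(2)
   = 72.25 dB

72.25 dB


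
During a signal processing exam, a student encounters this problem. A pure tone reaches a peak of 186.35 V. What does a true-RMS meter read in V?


RMS voltage for a sinusoidal waveform:
V_rms = V_peak / sqrt(2)
      = 186.35 / 1.414214
      = 131.769 V

131.769 V


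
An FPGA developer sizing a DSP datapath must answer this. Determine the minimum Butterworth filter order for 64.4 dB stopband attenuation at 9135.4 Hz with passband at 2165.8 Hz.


Butterworth filter order formula:
n = log10(10^(A/10) - 1) / (2 * log10(f_stop/f_pass))
10^(64.4/10) - 1 = 2754227.7033
f_stop/f_pass = 9135.4 / 2165.8 = 4.218
n = 5.1511 -> ceil = 6

6


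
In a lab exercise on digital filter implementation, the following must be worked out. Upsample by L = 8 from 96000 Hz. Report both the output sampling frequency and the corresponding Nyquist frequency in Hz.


Step 1 — output sample rate after interpolation by L:
fs_out = L * fs_in = 8 * 96000 = 768000 Hz

Step 2 — Nyquist frequency of the output stream:
f_Nyq = fs_out / 2 = 768000 / 2 = 384000.0 Hz

fs_out = 768000 Hz; f_Nyquist = 384000.0 Hz


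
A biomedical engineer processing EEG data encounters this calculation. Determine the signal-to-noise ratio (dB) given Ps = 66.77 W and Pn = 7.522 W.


SNR in decibels:
SNR = 10 * log10(Ps / Pn)
    = 10 * log10(66.77 / 7.522)
    = 10 * log10(8.8766)
    = 10 * 0.9482
    = 9.48 dB

9.48 dB


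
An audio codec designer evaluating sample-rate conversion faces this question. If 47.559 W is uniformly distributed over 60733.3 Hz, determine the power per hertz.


Power spectral density:
PSD = P / BW
    = 47.559 / 60733.3
    = 0.00078308 W/Hz

0.00078308 W/Hz


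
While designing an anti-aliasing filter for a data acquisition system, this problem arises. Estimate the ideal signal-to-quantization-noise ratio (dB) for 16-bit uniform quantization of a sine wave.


Theoretical SNR for a full-scale sinusoid:
SNR = 6.02 * N + 1.76
    = 6.02 * 16 + 1.76
    = 96.32 + 1.76
    = 98.08 dB

98.08 dB


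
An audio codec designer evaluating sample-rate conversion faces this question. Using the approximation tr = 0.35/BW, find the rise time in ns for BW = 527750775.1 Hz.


Rise time from bandwidth relationship:
tr = 0.35 / BW
   = 0.35 / 527750775.1
   = 6.631918256e-10 s
   = 0.6632 ns

0.6632 ns


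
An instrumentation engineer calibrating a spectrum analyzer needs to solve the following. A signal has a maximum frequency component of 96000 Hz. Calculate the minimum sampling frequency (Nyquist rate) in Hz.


The Nyquist rate is twice the maximum frequency component.
fs_min = 2 * fmax
      = 2 * 96000
      = 192000 Hz

192000


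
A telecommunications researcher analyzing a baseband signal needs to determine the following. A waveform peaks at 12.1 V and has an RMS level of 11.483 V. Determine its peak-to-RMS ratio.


Crest factor is the ratio of peak to RMS:
CF = V_peak / V_rms
   = 12.1 / 11.483
   = 1.0537

1.0537


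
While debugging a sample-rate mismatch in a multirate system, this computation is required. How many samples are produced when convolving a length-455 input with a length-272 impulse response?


Linear convolution output length:
L = N + M - 1
  = 455 + 272 - 1
  = 726 samples

726


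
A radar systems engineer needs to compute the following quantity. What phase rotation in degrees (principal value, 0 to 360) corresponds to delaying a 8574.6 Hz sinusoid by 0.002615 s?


Phase shift from frequency and time delay:
phi = 360 * f * t_delay
    = 360 * 8574.6 * 0.002615
    = 8072.13 degrees
    mod 360 = 152.13 degrees

152.13 degrees


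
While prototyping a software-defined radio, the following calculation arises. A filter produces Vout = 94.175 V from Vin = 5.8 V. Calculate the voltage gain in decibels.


Voltage gain in dB:
G = 20 * log10(Vout / Vin)
  = 20 * log10(94.175 / 5.8)
  = 20 * log10(16.237069)
  = 20 * 1.210508
  = 24.21 dB

24.21 dB


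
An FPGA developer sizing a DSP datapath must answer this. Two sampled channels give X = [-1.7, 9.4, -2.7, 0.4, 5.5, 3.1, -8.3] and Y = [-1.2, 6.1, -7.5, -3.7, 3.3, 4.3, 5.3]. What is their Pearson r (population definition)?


Pearson correlation coefficient (population):
r = cov(X,Y) / (std(X) * std(Y))
Mean X = 0.8143, Mean Y = 0.9429
Cov(X,Y) = 8.609388
Std(X) = 5.382625, Std(Y) = 4.778481
r = 0.3347

0.3347


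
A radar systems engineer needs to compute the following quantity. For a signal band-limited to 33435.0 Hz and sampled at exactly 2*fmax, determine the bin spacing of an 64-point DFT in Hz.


Step 1 — Nyquist sampling rate:
fs = 2 * fmax = 2 * 33435.0 = 66870.0 Hz

Step 2 — DFT bin spacing:
df = fs / N = 66870.0 / 64 = 1044.8438 Hz

1044.8438 Hz


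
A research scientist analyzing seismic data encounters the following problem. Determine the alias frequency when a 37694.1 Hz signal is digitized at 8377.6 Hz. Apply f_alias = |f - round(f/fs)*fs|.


Compute the nearest integer multiple of fs to the signal:
n = round(37694.1 / 8377.6) = 4
f_alias = |37694.1 - 4 * 8377.6|
        = |37694.1 - 33510.4|
        = 4183.7 Hz

4183.7


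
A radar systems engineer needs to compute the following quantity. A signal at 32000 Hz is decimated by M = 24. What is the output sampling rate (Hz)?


Decimation reduces the sample rate:
fs_out = fs_in / M
       = 32000 / 24
       = 1333.3333 Hz

1333.3333 Hz


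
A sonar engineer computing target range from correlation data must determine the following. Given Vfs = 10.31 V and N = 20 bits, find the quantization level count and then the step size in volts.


Step 1 — number of quantization levels:
L = 2^N = 2^20 = 1048576

Step 2 — LSB step size:
delta = Vfs / L
      = 10.31 / 1048576
      = 9.83e-06 V

Levels = 1048576; step size = 9.83e-06 V


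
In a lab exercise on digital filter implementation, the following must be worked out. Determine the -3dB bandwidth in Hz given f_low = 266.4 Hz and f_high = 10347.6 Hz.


Bandwidth is the difference of -3dB frequencies:
BW = f_high - f_low
   = 10347.6 - 266.4
   = 10081.2 Hz

10081.2 Hz


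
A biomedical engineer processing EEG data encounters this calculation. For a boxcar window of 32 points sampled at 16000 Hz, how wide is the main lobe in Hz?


Main lobe width for a rectangular window:
Width = 2 * fs / N
      = 2 * 16000 / 32
      = 32000 / 32
      = 1000.0 Hz

1000.0 Hz


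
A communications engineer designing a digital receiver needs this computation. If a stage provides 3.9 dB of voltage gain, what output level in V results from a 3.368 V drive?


Output voltage from dB gain:
V_out = V_in * 10^(gain_dB / 20)
      = 3.368 * 10^(3.9 / 20)
      = 3.368 * 1.566751
      = 5.2768 V

5.2768 V


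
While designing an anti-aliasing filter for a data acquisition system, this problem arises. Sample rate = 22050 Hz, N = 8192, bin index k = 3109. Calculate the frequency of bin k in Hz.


Frequency of DFT bin k:
f_k = k * fs / N
    = 3109 * 22050 / 8192
    = 68553450 / 8192
    = 8368.341 Hz

8368.341 Hz


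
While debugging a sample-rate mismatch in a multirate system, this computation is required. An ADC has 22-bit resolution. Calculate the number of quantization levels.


Number of quantization levels = 2^N
= 2^22
= 4194304

4194304


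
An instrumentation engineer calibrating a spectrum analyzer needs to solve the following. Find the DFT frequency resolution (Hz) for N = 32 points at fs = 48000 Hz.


DFT frequency resolution:
df = fs / N
   = 48000 / 32
   = 1500.0 Hz

1500.0 Hz


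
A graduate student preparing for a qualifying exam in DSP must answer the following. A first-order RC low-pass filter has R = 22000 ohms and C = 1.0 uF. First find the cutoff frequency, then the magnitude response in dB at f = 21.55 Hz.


Step 1 — cutoff frequency:
fc = 1 / (2*pi*R*C)
C = 1.0 uF = 1e-06 F
fc = 1 / (2*pi*22000*1e-06)
   = 7.23432 Hz

Step 2 — magnitude at f = 21.55 Hz:
|H(f)| = 1 / sqrt(1 + (f/fc)^2)
f/fc = 21.55 / 7.23432 = 2.978856
|H| = 1 / sqrt(1 + 8.873583) = 0.3182457
|H|_dB = 20*log10(0.3182457) = -9.94 dB

fc = 7.23432 Hz; |H(21.55 Hz)| = -9.94 dB


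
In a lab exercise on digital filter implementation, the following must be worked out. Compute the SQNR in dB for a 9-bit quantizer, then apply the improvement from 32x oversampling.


Step 1 — baseline SQNR at Nyquist:
SQNR_base = 6.02*N + 1.76
          = 6.02*9 + 1.76
          = 55.94 dB

Step 2 — oversampling processing gain:
G = 10*log10(OSR) = 10*log10(32) = 15.05 dB

Step 3 — total:
SQNR_total = 55.94 + 15.05 = 70.99 dB

Base SQNR = 55.94 dB; oversampled SQNR = 70.99 dB


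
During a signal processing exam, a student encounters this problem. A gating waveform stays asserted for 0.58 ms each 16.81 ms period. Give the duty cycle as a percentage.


Duty cycle as a percentage:
DC = (t_on / T) * 100
   = (0.58 / 16.81) * 100
   = 0.034503 * 100
   = 3.45 %

3.45 %


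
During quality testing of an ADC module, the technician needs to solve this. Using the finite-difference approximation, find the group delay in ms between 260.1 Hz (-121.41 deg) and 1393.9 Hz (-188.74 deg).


Group delay from phase difference:
tau = -d(phi)/d(omega)
d(phi) = -67.33 deg = -1.17513 rad
d(omega) = 2*pi*(1393.9 - 260.1) = 7123.8755 rad/s
tau = -(-1.17513) / 7123.8755
    = 0.165 ms

0.165 ms


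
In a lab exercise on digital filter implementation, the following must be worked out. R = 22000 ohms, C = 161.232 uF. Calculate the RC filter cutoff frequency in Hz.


Cutoff frequency of a first-order RC filter:
fc = 1 / (2 * pi * R * C)
C = 161.232 uF = 0.000161232 F
fc = 1 / (2 * pi * 22000 * 0.000161232)
   = 1 / 22.287111735838
   = 0.044869 Hz

0.044869 Hz


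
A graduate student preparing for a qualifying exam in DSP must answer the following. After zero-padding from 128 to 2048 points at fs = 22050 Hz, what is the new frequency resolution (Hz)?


Frequency resolution after zero-padding:
N_padded = 128 * 16 = 2048
df = fs / N_padded
   = 22050 / 2048
   = 10.7666 Hz

10.7666 Hz


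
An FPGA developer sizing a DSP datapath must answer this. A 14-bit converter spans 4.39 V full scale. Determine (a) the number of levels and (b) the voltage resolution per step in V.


Step 1 — number of quantization levels:
L = 2^N = 2^14 = 16384

Step 2 — LSB step size:
delta = Vfs / L
      = 4.39 / 16384
      = 0.00026794 V

Levels = 16384; step size = 0.00026794 V


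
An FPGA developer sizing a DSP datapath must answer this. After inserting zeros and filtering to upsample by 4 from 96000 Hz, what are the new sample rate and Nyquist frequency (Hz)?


Step 1 — output sample rate after interpolation by L:
fs_out = L * fs_in = 4 * 96000 = 384000 Hz

Step 2 — Nyquist frequency of the output stream:
f_Nyq = fs_out / 2 = 384000 / 2 = 192000.0 Hz

fs_out = 384000 Hz; f_Nyquist = 192000.0 Hz


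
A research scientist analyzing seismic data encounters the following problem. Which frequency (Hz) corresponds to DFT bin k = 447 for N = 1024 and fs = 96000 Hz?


Frequency of DFT bin k:
f_k = k * fs / N
    = 447 * 96000 / 1024
    = 42912000 / 1024
    = 41906.25 Hz

41906.25 Hz


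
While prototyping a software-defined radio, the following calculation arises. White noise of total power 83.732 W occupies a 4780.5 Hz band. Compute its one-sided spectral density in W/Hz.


Power spectral density:
PSD = P / BW
    = 83.732 / 4780.5
    = 0.01751532 W/Hz

0.01751532 W/Hz


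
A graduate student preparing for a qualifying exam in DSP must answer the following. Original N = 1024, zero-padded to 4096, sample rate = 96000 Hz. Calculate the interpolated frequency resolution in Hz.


Frequency resolution after zero-padding:
N_padded = 1024 * 4 = 4096
df = fs / N_padded
   = 96000 / 4096
   = 23.4375 Hz

23.4375 Hz


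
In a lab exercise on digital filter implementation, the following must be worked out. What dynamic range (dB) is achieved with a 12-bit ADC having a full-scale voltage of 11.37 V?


Dynamic range from full-scale to LSB:
V_min = V_max / 2^bits = 11.37 / 2^12
DR = 20 * log10(V_max / V_min)
   = 20 * log10(2^12)
   = 20 * 12 * log10(2)
   = 72.25 dB

72.25 dB


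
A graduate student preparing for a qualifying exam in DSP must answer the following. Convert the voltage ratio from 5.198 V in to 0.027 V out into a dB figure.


Voltage gain in dB:
G = 20 * log10(Vout / Vin)
  = 20 * log10(0.027 / 5.198)
  = 20 * log10(0.005194)
  = 20 * -2.284473
  = -45.69 dB

-45.69 dB


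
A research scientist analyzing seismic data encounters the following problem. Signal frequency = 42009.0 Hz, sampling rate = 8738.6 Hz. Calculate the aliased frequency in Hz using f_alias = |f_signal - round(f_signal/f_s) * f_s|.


Compute the nearest integer multiple of fs to the signal:
n = round(42009.0 / 8738.6) = 5
f_alias = |42009.0 - 5 * 8738.6|
        = |42009.0 - 43693.0|
        = 1684.0 Hz

1684.0


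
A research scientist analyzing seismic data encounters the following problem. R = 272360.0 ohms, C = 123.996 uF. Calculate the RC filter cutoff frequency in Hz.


Cutoff frequency of a first-order RC filter:
fc = 1 / (2 * pi * R * C)
C = 123.996 uF = 0.000123996 F
fc = 1 / (2 * pi * 272360.0 * 0.000123996)
   = 1 / 212.19291027926
   = 0.004713 Hz

0.004713 Hz


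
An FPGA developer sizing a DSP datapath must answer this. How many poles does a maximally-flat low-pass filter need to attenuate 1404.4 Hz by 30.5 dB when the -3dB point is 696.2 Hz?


Butterworth filter order formula:
n = log10(10^(A/10) - 1) / (2 * log10(f_stop/f_pass))
10^(30.5/10) - 1 = 1121.0185
f_stop/f_pass = 1404.4 / 696.2 = 2.0172
n = 5.0034 -> ceil = 6

6


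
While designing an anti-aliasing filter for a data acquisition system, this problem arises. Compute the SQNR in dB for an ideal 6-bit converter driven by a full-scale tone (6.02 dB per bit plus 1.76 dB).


Theoretical SNR for a full-scale sinusoid:
SNR = 6.02 * N + 1.76
    = 6.02 * 6 + 1.76
    = 36.12 + 1.76
    = 37.88 dB

37.88 dB


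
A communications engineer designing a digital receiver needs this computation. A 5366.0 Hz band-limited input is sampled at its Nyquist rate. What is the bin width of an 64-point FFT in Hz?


Step 1 — Nyquist sampling rate:
fs = 2 * fmax = 2 * 5366.0 = 10732.0 Hz

Step 2 — DFT bin spacing:
df = fs / N = 10732.0 / 64 = 167.6875 Hz

167.6875 Hz


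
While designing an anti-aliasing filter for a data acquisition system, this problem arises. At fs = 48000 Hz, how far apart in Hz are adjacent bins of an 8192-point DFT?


DFT frequency resolution:
df = fs / N
   = 48000 / 8192
   = 5.8594 Hz

5.8594 Hz


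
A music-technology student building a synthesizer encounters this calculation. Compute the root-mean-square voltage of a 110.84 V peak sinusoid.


RMS voltage for a sinusoidal waveform:
V_rms = V_peak / sqrt(2)
      = 110.84 / 1.414214
      = 78.376 V

78.376 V


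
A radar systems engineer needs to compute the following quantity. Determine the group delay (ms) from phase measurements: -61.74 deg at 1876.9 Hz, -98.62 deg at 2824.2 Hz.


Group delay from phase difference:
tau = -d(phi)/d(omega)
d(phi) = -36.88 deg = -0.643677 rad
d(omega) = 2*pi*(2824.2 - 1876.9) = 5952.0614 rad/s
tau = -(-0.643677) / 5952.0614
    = 0.1081 ms

0.1081 ms


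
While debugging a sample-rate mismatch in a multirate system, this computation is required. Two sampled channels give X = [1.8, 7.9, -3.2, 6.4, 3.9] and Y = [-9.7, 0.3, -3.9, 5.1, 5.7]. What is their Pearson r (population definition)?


Pearson correlation coefficient (population):
r = cov(X,Y) / (std(X) * std(Y))
Mean X = 3.36, Mean Y = -0.5
Cov(X,Y) = 12.132
Std(X) = 3.888753, Std(Y) = 5.773041
r = 0.5404

0.5404


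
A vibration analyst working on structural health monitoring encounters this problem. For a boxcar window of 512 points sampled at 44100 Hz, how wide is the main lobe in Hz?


Main lobe width for a rectangular window:
Width = 2 * fs / N
      = 2 * 44100 / 512
      = 88200 / 512
      = 172.266 Hz

172.266 Hz


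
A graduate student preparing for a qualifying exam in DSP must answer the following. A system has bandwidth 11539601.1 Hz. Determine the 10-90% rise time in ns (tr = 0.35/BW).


Rise time from bandwidth relationship:
tr = 0.35 / BW
   = 0.35 / 11539601.1
   = 3.033033785e-08 s
   = 30.3303 ns

30.3303 ns


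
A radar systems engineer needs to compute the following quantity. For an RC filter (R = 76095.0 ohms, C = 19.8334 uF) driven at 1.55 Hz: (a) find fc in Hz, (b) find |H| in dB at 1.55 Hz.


Step 1 — cutoff frequency:
fc = 1 / (2*pi*R*C)
C = 19.8334 uF = 1.98334e-05 F
fc = 1 / (2*pi*76095.0*1.98334e-05)
   = 0.105455 Hz

Step 2 — magnitude at f = 1.55 Hz:
|H(f)| = 1 / sqrt(1 + (f/fc)^2)
f/fc = 1.55 / 0.105455 = 14.698213
|H| = 1 / sqrt(1 + 216.037465) = 0.0678786
|H|_dB = 20*log10(0.0678786) = -23.37 dB

fc = 0.105455 Hz; |H(1.55 Hz)| = -23.37 dB


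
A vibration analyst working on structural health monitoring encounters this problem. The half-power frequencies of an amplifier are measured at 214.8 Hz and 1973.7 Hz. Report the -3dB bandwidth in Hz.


Bandwidth is the difference of -3dB frequencies:
BW = f_high - f_low
   = 1973.7 - 214.8
   = 1758.9 Hz

1758.9 Hz


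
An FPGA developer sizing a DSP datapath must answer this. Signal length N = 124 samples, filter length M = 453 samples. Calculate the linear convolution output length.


Linear convolution output length:
L = N + M - 1
  = 124 + 453 - 1
  = 576 samples

576


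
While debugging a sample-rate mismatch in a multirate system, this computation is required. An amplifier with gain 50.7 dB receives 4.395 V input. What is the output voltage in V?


Output voltage from dB gain:
V_out = V_in * 10^(gain_dB / 20)
      = 4.395 * 10^(50.7 / 20)
      = 4.395 * 342.767787
      = 1506.4644 V

1506.4644 V


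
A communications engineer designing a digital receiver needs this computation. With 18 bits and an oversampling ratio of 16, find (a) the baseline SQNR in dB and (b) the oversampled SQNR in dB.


Step 1 — baseline SQNR at Nyquist:
SQNR_base = 6.02*N + 1.76
          = 6.02*18 + 1.76
          = 110.12 dB

Step 2 — oversampling processing gain:
G = 10*log10(OSR) = 10*log10(16) = 12.04 dB

Step 3 — total:
SQNR_total = 110.12 + 12.04 = 122.16 dB

Base SQNR = 110.12 dB; oversampled SQNR = 122.16 dB


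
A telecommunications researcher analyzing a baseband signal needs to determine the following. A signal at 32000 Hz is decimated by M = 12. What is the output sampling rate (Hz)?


Decimation reduces the sample rate:
fs_out = fs_in / M
       = 32000 / 12
       = 2666.6667 Hz

2666.6667 Hz


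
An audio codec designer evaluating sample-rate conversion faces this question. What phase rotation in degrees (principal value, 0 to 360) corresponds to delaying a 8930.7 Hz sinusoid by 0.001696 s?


Phase shift from frequency and time delay:
phi = 360 * f * t_delay
    = 360 * 8930.7 * 0.001696
    = 5452.73 degrees
    mod 360 = 52.73 degrees

52.73 degrees


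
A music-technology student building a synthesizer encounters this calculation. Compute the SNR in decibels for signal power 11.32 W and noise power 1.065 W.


SNR in decibels:
SNR = 10 * log10(Ps / Pn)
    = 10 * log10(11.32 / 1.065)
    = 10 * log10(10.6291)
    = 10 * 1.0265
    = 10.26 dB

10.26 dB


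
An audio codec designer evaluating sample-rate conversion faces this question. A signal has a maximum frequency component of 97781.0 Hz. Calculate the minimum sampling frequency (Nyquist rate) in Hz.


The Nyquist rate is twice the maximum frequency component.
fs_min = 2 * fmax
      = 2 * 97781.0
      = 195562.0 Hz

195562.0


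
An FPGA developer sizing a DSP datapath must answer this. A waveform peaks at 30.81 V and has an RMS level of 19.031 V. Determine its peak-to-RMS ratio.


Crest factor is the ratio of peak to RMS:
CF = V_peak / V_rms
   = 30.81 / 19.031
   = 1.6189

1.6189


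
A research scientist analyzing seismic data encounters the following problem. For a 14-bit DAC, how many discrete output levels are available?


Number of quantization levels = 2^N
= 2^14
= 16384

16384


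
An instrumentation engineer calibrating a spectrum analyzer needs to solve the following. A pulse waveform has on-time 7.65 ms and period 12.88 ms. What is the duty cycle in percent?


Duty cycle as a percentage:
DC = (t_on / T) * 100
   = (7.65 / 12.88) * 100
   = 0.593944 * 100
   = 59.39 %

59.39 %


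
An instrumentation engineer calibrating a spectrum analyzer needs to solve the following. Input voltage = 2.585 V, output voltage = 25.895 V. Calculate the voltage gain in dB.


Voltage gain in dB:
G = 20 * log10(Vout / Vin)
  = 20 * log10(25.895 / 2.585)
  = 20 * log10(10.017408)
  = 20 * 1.000755
  = 20.02 dB

20.02 dB


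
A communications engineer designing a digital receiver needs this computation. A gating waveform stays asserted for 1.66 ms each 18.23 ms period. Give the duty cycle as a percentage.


Duty cycle as a percentage:
DC = (t_on / T) * 100
   = (1.66 / 18.23) * 100
   = 0.091059 * 100
   = 9.11 %

9.11 %


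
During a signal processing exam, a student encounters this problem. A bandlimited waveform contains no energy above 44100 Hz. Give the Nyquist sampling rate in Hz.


The Nyquist rate is twice the maximum frequency component.
fs_min = 2 * fmax
      = 2 * 44100
      = 88200 Hz

88200


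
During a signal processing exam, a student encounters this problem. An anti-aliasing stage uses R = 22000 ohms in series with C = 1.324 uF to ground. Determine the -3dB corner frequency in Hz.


Cutoff frequency of a first-order RC filter:
fc = 1 / (2 * pi * R * C)
C = 1.324 uF = 1.324e-06 F
fc = 1 / (2 * pi * 22000 * 1.324e-06)
   = 1 / 0.18301662162753
   = 5.463985 Hz

5.463985 Hz


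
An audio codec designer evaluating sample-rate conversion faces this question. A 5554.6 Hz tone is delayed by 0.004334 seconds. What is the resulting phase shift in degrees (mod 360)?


Phase shift from frequency and time delay:
phi = 360 * f * t_delay
    = 360 * 5554.6 * 0.004334
    = 8666.51 degrees
    mod 360 = 26.51 degrees

26.51 degrees


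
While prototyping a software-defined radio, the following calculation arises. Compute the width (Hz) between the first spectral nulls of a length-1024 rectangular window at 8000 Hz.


Main lobe width for a rectangular window:
Width = 2 * fs / N
      = 2 * 8000 / 1024
      = 16000 / 1024
      = 15.625 Hz

15.625 Hz


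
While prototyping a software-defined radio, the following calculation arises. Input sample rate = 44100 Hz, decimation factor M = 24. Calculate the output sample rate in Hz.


Decimation reduces the sample rate:
fs_out = fs_in / M
       = 44100 / 24
       = 1837.5 Hz

1837.5 Hz


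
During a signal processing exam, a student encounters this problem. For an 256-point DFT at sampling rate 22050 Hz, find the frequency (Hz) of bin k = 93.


Frequency of DFT bin k:
f_k = k * fs / N
    = 93 * 22050 / 256
    = 2050650 / 256
    = 8010.352 Hz

8010.352 Hz


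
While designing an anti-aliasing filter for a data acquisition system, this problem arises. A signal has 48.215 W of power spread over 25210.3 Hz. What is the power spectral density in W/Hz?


Power spectral density:
PSD = P / BW
    = 48.215 / 25210.3
    = 0.00191251 W/Hz

0.00191251 W/Hz


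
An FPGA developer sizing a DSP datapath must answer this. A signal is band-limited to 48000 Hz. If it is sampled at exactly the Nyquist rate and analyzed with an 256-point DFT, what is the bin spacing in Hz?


Step 1 — Nyquist sampling rate:
fs = 2 * fmax = 2 * 48000 = 96000 Hz

Step 2 — DFT bin spacing:
df = fs / N = 96000 / 256 = 375.0 Hz

375.0 Hz


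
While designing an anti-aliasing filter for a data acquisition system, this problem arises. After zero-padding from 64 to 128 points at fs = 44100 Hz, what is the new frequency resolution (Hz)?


Frequency resolution after zero-padding:
N_padded = 64 * 2 = 128
df = fs / N_padded
   = 44100 / 128
   = 344.5312 Hz

344.5312 Hz


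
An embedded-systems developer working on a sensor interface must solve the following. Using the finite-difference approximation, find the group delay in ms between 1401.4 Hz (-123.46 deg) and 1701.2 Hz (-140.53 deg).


Group delay from phase difference:
tau = -d(phi)/d(omega)
d(phi) = -17.07 deg = -0.297928 rad
d(omega) = 2*pi*(1701.2 - 1401.4) = 1883.699 rad/s
tau = -(-0.297928) / 1883.699
    = 0.1582 ms

0.1582 ms


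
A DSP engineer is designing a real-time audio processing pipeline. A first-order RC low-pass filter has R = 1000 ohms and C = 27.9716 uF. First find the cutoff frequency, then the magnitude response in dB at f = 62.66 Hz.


Step 1 — cutoff frequency:
fc = 1 / (2*pi*R*C)
C = 27.9716 uF = 2.79716e-05 F
fc = 1 / (2*pi*1000*2.79716e-05)
   = 5.68988 Hz

Step 2 — magnitude at f = 62.66 Hz:
|H(f)| = 1 / sqrt(1 + (f/fc)^2)
f/fc = 62.66 / 5.68988 = 11.012535
|H| = 1 / sqrt(1 + 121.275927) = 0.0904335
|H|_dB = 20*log10(0.0904335) = -20.87 dB

fc = 5.68988 Hz; |H(62.66 Hz)| = -20.87 dB


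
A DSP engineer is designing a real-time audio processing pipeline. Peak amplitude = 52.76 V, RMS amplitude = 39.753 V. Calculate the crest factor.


Crest factor is the ratio of peak to RMS:
CF = V_peak / V_rms
   = 52.76 / 39.753
   = 1.3272

1.3272


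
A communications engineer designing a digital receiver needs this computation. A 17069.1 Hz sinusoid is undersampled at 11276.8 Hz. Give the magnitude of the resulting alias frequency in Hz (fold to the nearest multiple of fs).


Compute the nearest integer multiple of fs to the signal:
n = round(17069.1 / 11276.8) = 2
f_alias = |17069.1 - 2 * 11276.8|
        = |17069.1 - 22553.6|
        = 5484.5 Hz

5484.5


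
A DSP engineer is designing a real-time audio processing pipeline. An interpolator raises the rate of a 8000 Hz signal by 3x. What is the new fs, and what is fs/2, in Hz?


Step 1 — output sample rate after interpolation by L:
fs_out = L * fs_in = 3 * 8000 = 24000 Hz

Step 2 — Nyquist frequency of the output stream:
f_Nyq = fs_out / 2 = 24000 / 2 = 12000.0 Hz

fs_out = 24000 Hz; f_Nyquist = 12000.0 Hz


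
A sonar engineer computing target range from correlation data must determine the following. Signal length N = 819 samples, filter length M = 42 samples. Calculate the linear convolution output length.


Linear convolution output length:
L = N + M - 1
  = 819 + 42 - 1
  = 860 samples

860


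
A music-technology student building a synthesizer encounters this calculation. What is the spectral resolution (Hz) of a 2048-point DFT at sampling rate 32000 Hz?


DFT frequency resolution:
df = fs / N
   = 32000 / 2048
   = 15.625 Hz

15.625 Hz


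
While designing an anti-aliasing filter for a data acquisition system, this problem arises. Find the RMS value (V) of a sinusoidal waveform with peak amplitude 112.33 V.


RMS voltage for a sinusoidal waveform:
V_rms = V_peak / sqrt(2)
      = 112.33 / 1.414214
      = 79.429 V

79.429 V


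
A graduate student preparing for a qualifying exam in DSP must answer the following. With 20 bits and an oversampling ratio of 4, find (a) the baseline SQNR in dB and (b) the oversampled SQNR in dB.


Step 1 — baseline SQNR at Nyquist:
SQNR_base = 6.02*N + 1.76
          = 6.02*20 + 1.76
          = 122.16 dB

Step 2 — oversampling processing gain:
G = 10*log10(OSR) = 10*log10(4) = 6.02 dB

Step 3 — total:
SQNR_total = 122.16 + 6.02 = 128.18 dB

Base SQNR = 122.16 dB; oversampled SQNR = 128.18 dB
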